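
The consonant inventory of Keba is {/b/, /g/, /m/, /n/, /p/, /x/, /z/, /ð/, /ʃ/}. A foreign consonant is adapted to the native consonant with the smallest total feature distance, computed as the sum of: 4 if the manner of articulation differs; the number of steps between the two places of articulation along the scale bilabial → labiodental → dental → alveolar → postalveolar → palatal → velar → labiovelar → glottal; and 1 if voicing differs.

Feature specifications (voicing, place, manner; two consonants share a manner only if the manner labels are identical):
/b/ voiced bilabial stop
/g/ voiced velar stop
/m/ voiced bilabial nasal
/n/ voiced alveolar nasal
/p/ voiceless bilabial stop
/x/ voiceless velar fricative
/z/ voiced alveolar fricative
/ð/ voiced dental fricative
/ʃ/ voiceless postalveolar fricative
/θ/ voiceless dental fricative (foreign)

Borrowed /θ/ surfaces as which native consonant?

ð

/ð/ is closest: same manner (fricative), place distance 0 (dental→dental), voicing differs (+1); total 1. Next closest is /z/ at distance 2.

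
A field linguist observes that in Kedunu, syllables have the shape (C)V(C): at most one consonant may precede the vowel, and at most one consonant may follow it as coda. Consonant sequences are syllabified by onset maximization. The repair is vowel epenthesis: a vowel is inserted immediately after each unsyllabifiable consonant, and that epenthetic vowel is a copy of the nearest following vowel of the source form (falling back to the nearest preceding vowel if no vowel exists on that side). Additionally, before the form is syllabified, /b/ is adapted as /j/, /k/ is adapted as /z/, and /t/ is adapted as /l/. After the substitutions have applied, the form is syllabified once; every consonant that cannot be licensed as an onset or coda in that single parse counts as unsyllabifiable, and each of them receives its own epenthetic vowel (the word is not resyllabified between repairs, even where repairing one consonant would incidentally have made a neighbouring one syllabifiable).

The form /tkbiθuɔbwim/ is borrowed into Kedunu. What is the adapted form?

Substitution: /t/ → /l/, /k/ → /z/, /b/ → /j/, giving /lzjiθuɔjwim/.
The consonants /l/, /z/ cannot be parsed into a legal (C)V(C) syllable (at most one coda consonant is licensed; onsets are limited to one consonant).
Inserting the epenthetic vowel yields /l/ → /li/, /z/ → /zi/.

lizijiθuɔjwim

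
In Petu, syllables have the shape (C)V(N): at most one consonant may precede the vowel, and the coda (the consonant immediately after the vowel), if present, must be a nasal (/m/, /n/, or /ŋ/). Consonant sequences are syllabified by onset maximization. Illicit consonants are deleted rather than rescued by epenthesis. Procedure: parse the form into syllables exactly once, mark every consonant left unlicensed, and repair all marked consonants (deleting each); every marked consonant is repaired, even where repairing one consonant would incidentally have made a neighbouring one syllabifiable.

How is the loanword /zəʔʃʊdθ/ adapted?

Syllabifying with onset maximization leaves /ʔ/, /d/, /θ/ stranded (only a nasal (/m/, /n/, or /ŋ/) is licensed in coda position; onsets are limited to one consonant).
Deletion applies to /ʔ/, /d/, /θ/.

zəʃʊ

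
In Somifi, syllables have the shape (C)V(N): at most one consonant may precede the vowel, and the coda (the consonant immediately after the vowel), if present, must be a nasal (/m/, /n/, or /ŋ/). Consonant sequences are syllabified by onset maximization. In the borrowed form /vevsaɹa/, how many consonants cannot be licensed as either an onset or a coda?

1

Under (C)V(N), the unsyllabifiable consonants are /v/ (only a nasal (/m/, /n/, or /ŋ/) is licensed in coda position; onsets are limited to one consonant).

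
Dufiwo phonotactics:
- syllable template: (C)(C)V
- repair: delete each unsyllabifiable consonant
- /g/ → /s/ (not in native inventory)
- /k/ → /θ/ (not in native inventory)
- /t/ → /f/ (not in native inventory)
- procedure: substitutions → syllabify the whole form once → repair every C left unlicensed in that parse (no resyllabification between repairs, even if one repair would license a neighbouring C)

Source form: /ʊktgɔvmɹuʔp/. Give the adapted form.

Substitution: /k/ → /θ/, /t/ → /f/, /g/ → /s/, giving /ʊθfsɔvmɹuʔp/.
Under (C)(C)V, the unsyllabifiable consonants are /θ/, /v/, /ʔ/, /p/ (no codas are permitted; onsets may contain at most 2 consonants).
Deleting the stranded consonants removes /θ/, /v/, /ʔ/, /p/.

ʊfsɔmɹu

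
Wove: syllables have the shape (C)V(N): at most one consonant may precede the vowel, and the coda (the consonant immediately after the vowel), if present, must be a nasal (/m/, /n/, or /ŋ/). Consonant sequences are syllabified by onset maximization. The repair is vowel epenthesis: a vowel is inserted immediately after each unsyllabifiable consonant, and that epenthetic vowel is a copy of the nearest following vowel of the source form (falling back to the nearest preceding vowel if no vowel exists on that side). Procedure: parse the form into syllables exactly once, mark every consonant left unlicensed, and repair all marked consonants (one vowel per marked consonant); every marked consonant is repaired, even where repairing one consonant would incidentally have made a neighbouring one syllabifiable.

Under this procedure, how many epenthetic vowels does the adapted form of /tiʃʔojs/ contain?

The unsyllabifiable consonants are /ʃ/, /j/, /s/; each receives one epenthetic vowel.

3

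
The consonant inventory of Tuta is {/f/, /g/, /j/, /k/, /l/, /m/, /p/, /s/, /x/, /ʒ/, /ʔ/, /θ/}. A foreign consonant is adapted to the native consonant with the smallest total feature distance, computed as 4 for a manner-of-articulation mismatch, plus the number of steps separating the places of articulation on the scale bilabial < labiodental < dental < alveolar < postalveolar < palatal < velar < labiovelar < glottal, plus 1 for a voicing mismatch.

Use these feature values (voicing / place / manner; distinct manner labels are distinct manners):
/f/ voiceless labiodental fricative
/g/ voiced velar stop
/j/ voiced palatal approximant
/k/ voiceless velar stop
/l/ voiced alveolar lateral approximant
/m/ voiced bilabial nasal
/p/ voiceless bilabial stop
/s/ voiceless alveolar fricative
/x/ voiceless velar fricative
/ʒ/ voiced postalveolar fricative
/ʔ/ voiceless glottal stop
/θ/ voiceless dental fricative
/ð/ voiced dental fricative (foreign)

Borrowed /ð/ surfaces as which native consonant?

θ

/θ/ is closest: same manner (fricative), place distance 0 (dental→dental), voicing differs (+1); total 1. Next closest is /f/ at distance 2.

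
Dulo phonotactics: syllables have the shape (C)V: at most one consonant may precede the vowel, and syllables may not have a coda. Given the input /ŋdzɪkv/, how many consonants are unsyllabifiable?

Under (C)V, the unsyllabifiable consonants are /ŋ/, /d/, /k/, /v/ (no codas are permitted; onsets are limited to one consonant).

4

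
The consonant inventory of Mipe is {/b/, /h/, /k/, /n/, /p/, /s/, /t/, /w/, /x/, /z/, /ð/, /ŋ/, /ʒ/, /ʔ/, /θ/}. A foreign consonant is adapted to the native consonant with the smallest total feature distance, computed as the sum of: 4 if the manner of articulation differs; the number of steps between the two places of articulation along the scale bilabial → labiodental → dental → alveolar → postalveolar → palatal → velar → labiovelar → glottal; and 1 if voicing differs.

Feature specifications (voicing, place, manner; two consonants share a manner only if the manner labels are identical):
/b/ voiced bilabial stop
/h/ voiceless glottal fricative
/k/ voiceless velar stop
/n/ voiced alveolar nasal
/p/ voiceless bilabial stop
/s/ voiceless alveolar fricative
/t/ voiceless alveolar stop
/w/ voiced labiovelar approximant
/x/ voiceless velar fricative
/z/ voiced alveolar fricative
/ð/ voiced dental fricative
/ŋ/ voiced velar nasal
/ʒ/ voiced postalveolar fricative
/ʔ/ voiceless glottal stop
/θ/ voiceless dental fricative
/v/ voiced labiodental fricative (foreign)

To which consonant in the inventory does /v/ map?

ð

/ð/ is closest: same manner (fricative), place distance 1 (labiodental→dental), same voicing; total 1. Next closest is /z/ at distance 2.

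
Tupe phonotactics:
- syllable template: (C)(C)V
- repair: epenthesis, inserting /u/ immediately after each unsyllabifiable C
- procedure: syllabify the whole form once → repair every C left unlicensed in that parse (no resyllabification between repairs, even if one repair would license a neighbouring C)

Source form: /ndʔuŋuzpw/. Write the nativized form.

The consonants /n/, /z/, /p/, /w/ cannot be parsed into a legal (C)(C)V syllable (no codas are permitted; onsets may contain at most 2 consonants).
Inserting the epenthetic vowel yields /n/ → /nu/, /z/ → /zu/, /p/ → /pu/, /w/ → /wu/.

nudʔuŋuzupuwu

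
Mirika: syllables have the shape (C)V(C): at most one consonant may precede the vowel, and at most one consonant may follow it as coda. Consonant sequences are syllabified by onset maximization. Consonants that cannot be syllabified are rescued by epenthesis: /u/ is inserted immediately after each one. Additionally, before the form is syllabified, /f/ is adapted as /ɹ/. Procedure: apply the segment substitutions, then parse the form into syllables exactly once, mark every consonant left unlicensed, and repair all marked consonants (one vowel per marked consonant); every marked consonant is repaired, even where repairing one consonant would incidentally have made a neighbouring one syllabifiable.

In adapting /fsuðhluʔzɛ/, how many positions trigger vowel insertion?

After substitution the input is /ɹsuðhluʔzɛ/.
The unsyllabifiable consonants are /ɹ/, /h/; each receives one epenthetic vowel.

2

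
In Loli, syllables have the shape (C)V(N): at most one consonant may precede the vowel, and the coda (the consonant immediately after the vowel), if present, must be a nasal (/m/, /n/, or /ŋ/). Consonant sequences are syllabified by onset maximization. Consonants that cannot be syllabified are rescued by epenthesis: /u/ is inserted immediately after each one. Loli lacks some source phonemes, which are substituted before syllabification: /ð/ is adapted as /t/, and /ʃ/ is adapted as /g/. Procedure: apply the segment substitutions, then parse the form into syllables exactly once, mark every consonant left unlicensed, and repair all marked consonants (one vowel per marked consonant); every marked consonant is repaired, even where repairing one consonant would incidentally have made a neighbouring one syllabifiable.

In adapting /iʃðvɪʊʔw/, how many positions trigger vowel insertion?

4

After substitution the input is /igtvɪʊʔw/.
The unsyllabifiable consonants are /g/, /t/, /ʔ/, /w/; each receives one epenthetic vowel.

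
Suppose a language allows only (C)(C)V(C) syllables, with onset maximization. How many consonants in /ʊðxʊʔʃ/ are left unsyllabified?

1

Syllabifying with onset maximization leaves /ʃ/ stranded (at most one coda consonant is licensed; onsets may contain at most 2 consonants).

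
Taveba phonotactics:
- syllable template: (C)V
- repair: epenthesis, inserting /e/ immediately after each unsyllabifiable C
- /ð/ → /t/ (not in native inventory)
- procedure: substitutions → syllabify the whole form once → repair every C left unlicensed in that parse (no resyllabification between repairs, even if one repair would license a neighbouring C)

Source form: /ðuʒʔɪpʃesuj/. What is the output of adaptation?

Substitution: /ð/ → /t/, giving /tuʒʔɪpʃesuj/.
Under (C)V, the unsyllabifiable consonants are /ʒ/, /p/, /j/ (no codas are permitted; onsets are limited to one consonant).
Each unlicensed consonant becomes the onset of a new syllable: /ʒ/ → /ʒe/, /p/ → /pe/, /j/ → /je/.

tuʒeʔɪpeʃesuje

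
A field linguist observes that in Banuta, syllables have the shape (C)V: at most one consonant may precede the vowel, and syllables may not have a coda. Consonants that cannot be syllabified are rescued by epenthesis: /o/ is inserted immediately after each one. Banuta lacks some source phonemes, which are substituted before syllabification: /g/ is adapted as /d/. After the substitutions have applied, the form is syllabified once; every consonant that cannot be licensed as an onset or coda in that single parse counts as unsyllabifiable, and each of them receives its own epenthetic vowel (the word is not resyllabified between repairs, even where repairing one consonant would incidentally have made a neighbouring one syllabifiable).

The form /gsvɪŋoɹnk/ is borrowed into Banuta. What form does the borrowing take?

Substitution: /g/ → /d/, giving /dsvɪŋoɹnk/.
The consonants /d/, /s/, /ɹ/, /n/, /k/ cannot be parsed into a legal (C)V syllable (no codas are permitted; onsets are limited to one consonant).
Epenthesis after each stranded consonant: /d/ → /do/, /s/ → /so/, /ɹ/ → /ɹo/, /n/ → /no/, /k/ → /ko/.

dosovɪŋoɹonoko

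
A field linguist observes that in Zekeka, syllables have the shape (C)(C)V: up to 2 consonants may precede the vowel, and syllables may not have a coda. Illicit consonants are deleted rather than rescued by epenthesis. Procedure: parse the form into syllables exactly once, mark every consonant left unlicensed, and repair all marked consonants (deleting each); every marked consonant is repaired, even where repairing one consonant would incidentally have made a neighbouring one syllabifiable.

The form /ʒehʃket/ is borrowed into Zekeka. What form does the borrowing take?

Under (C)(C)V, the unsyllabifiable consonants are /h/, /t/ (no codas are permitted; onsets may contain at most 2 consonants).
Deletion applies to /h/, /t/.

ʒeʃke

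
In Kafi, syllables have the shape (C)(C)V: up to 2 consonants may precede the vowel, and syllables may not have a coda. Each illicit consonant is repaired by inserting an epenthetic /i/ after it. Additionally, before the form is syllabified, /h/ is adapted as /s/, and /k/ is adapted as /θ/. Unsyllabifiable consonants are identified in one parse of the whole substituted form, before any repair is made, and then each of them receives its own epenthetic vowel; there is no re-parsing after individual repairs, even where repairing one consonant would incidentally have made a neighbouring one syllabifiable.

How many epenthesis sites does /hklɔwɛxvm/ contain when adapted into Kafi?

4

After substitution the input is /sθlɔwɛxvm/.
The unsyllabifiable consonants are /s/, /x/, /v/, /m/; each receives one epenthetic vowel.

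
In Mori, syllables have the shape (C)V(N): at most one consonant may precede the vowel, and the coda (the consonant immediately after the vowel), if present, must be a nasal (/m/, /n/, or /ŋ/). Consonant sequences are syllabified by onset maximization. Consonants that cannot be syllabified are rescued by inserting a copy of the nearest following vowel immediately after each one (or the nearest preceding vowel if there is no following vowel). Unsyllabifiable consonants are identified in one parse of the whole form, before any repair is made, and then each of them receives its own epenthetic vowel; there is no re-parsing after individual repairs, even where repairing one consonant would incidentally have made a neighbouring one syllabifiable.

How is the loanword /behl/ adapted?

Under (C)V(N), the unsyllabifiable consonants are /h/, /l/ (only a nasal (/m/, /n/, or /ŋ/) is licensed in coda position; onsets are limited to one consonant).
Inserting the epenthetic vowel yields /h/ → /he/, /l/ → /le/.

behele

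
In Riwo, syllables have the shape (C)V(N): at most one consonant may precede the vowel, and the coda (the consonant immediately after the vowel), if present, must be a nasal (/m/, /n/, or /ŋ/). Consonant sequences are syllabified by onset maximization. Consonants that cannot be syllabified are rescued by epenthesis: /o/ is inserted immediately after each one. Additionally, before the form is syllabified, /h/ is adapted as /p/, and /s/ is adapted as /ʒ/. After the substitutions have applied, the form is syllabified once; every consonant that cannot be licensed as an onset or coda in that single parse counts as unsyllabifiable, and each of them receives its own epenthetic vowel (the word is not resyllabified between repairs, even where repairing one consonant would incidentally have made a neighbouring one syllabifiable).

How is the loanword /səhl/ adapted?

ʒəpolo

Substitution: /s/ → /ʒ/, /h/ → /p/, giving /ʒəpl/.
Syllabifying with onset maximization leaves /p/, /l/ stranded (only a nasal (/m/, /n/, or /ŋ/) is licensed in coda position; onsets are limited to one consonant).
Epenthesis after each stranded consonant: /p/ → /po/, /l/ → /lo/.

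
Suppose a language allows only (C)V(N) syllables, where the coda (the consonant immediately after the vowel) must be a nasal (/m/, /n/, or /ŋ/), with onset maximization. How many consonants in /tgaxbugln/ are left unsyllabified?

5

The consonants /t/, /x/, /g/, /l/, /n/ cannot be parsed into a legal (C)V(N) syllable (only a nasal (/m/, /n/, or /ŋ/) is licensed in coda position; onsets are limited to one consonant).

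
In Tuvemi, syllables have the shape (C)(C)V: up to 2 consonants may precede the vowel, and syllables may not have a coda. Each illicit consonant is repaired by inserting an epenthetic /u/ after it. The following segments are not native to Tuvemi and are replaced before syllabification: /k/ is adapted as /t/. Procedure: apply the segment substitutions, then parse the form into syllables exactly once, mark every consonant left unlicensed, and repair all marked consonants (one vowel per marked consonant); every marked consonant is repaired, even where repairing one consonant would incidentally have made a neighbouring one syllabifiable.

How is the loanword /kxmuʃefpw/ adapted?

Substitution: /k/ → /t/, giving /txmuʃefpw/.
The consonants /t/, /f/, /p/, /w/ cannot be parsed into a legal (C)(C)V syllable (no codas are permitted; onsets may contain at most 2 consonants).
Each unlicensed consonant becomes the onset of a new syllable: /t/ → /tu/, /f/ → /fu/, /p/ → /pu/, /w/ → /wu/.

tuxmuʃefupuwu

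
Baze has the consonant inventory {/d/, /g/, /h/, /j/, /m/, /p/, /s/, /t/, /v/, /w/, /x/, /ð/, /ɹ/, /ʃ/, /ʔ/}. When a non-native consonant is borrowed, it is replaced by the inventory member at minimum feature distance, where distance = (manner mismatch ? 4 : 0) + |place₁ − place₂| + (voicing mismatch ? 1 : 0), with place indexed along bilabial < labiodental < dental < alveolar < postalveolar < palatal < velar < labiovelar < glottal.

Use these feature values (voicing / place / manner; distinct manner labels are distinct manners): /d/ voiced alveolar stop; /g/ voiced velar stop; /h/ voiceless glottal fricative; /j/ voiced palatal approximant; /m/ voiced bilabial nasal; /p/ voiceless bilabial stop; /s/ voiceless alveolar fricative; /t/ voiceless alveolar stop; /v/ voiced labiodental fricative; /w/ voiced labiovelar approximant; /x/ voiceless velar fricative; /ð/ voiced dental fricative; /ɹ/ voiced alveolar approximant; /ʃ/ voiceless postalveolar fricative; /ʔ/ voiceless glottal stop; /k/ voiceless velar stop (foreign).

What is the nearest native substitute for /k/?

/g/ is closest: same manner (stop), place distance 0 (velar→velar), voicing differs (+1); total 1. Next closest is /ʔ/ at distance 2.

g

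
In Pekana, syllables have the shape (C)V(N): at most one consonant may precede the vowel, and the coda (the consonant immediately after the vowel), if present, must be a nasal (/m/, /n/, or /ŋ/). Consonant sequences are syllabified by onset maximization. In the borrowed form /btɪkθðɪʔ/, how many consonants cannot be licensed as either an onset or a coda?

4

The consonants /b/, /k/, /θ/, /ʔ/ cannot be parsed into a legal (C)V(N) syllable (only a nasal (/m/, /n/, or /ŋ/) is licensed in coda position; onsets are limited to one consonant).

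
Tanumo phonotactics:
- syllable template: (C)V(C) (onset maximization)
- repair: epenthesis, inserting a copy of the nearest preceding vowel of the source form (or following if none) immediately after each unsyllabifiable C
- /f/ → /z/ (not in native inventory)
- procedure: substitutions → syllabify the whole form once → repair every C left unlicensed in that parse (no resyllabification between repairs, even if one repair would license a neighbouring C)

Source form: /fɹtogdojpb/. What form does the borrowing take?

Substitution: /f/ → /z/, giving /zɹtogdojpb/.
Syllabifying with onset maximization leaves /z/, /ɹ/, /p/, /b/ stranded (at most one coda consonant is licensed; onsets are limited to one consonant).
Each unlicensed consonant becomes the onset of a new syllable: /z/ → /zo/, /ɹ/ → /ɹo/, /p/ → /po/, /b/ → /bo/.

zoɹotogdojpobo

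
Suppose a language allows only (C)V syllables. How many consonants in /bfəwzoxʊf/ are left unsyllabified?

Syllabifying with onset maximization leaves /b/, /w/, /f/ stranded (no codas are permitted; onsets are limited to one consonant).

3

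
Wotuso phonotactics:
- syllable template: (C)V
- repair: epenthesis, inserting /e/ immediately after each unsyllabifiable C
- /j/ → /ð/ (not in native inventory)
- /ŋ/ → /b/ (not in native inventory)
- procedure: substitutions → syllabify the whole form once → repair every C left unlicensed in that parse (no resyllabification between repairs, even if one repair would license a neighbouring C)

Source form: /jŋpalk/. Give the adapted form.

ðebepaleke

Substitution: /j/ → /ð/, /ŋ/ → /b/, giving /ðbpalk/.
Under (C)V, the unsyllabifiable consonants are /ð/, /b/, /l/, /k/ (no codas are permitted; onsets are limited to one consonant).
Inserting the epenthetic vowel yields /ð/ → /ðe/, /b/ → /be/, /l/ → /le/, /k/ → /ke/.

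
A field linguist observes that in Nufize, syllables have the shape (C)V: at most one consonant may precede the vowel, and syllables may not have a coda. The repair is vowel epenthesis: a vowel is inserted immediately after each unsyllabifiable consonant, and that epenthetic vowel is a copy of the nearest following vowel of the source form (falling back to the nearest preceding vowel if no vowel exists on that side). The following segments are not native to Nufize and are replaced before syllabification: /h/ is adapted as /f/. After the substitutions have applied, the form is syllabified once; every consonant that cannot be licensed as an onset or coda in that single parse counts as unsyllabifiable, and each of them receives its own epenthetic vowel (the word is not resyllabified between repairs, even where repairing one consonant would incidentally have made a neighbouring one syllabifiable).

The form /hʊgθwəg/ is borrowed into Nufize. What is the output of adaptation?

Substitution: /h/ → /f/, giving /fʊgθwəg/.
Syllabifying with onset maximization leaves /g/, /θ/, /g/ stranded (no codas are permitted; onsets are limited to one consonant).
Inserting the epenthetic vowel yields /g/ → /gə/, /θ/ → /θə/, /g/ → /gə/.

fʊgəθəwəgə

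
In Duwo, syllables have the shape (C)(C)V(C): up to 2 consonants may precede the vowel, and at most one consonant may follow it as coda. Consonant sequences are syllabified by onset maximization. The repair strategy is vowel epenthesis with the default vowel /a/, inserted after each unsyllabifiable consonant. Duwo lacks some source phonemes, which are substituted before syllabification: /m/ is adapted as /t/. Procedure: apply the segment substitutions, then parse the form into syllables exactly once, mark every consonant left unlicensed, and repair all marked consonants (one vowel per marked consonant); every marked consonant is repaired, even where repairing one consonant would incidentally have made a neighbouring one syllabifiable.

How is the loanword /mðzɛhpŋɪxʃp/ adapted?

Substitution: /m/ → /t/, giving /tðzɛhpŋɪxʃp/.
The consonants /t/, /ʃ/, /p/ cannot be parsed into a legal (C)(C)V(C) syllable (at most one coda consonant is licensed; onsets may contain at most 2 consonants).
Inserting the epenthetic vowel yields /t/ → /ta/, /ʃ/ → /ʃa/, /p/ → /pa/.

taðzɛhpŋɪxʃapa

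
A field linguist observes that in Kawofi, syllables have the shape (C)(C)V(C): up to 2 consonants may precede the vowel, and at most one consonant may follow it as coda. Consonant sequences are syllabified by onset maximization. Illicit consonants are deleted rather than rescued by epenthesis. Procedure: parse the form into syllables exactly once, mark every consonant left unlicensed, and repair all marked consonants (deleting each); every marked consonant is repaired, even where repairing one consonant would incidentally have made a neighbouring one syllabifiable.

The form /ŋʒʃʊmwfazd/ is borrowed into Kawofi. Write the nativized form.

ʒʃʊmwfaz

Syllabifying with onset maximization leaves /ŋ/, /d/ stranded (at most one coda consonant is licensed; onsets may contain at most 2 consonants).
Deleting the stranded consonants removes /ŋ/, /d/.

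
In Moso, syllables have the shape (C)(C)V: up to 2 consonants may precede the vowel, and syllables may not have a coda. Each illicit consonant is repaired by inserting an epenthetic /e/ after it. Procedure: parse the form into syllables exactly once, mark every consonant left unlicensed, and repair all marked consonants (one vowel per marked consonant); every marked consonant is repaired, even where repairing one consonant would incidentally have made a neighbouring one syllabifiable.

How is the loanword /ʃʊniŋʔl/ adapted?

The consonants /ŋ/, /ʔ/, /l/ cannot be parsed into a legal (C)(C)V syllable (no codas are permitted; onsets may contain at most 2 consonants).
Each unlicensed consonant becomes the onset of a new syllable: /ŋ/ → /ŋe/, /ʔ/ → /ʔe/, /l/ → /le/.

ʃʊniŋeʔele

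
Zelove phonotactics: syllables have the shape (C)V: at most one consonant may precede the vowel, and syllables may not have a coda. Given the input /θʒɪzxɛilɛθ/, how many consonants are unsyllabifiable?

Syllabifying with onset maximization leaves /θ/, /z/, /θ/ stranded (no codas are permitted; onsets are limited to one consonant).

3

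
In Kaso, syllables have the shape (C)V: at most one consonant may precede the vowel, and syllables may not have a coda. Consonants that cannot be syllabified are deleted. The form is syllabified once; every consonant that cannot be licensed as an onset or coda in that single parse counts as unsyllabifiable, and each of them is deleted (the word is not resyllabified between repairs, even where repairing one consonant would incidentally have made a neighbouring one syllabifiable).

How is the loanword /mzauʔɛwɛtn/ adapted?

Syllabifying with onset maximization leaves /m/, /t/, /n/ stranded (no codas are permitted; onsets are limited to one consonant).
Each unlicensed consonant is deleted: /m/, /t/, /n/.

zauʔɛwɛ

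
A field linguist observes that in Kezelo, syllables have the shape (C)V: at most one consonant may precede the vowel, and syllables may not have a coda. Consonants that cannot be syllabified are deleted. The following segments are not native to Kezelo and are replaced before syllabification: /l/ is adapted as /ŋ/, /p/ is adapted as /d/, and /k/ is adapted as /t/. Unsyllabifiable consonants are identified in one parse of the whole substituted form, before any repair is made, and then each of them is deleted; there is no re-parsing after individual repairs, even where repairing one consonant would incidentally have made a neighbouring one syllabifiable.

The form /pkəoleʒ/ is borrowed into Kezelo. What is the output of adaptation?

Substitution: /p/ → /d/, /k/ → /t/, /l/ → /ŋ/, giving /dtəoŋeʒ/.
Under (C)V, the unsyllabifiable consonants are /d/, /ʒ/ (no codas are permitted; onsets are limited to one consonant).
Deleting the stranded consonants removes /d/, /ʒ/.

təoŋe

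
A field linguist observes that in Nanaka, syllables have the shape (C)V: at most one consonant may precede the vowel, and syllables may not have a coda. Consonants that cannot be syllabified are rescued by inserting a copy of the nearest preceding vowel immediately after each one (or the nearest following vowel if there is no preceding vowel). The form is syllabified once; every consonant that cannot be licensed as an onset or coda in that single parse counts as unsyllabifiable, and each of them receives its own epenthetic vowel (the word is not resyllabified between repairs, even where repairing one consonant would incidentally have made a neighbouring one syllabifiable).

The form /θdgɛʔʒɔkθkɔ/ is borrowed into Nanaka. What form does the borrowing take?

Syllabifying with onset maximization leaves /θ/, /d/, /ʔ/, /k/, /θ/ stranded (no codas are permitted; onsets are limited to one consonant).
Epenthesis after each stranded consonant: /θ/ → /θɛ/, /d/ → /dɛ/, /ʔ/ → /ʔɛ/, /k/ → /kɔ/, /θ/ → /θɔ/.

θɛdɛgɛʔɛʒɔkɔθɔkɔ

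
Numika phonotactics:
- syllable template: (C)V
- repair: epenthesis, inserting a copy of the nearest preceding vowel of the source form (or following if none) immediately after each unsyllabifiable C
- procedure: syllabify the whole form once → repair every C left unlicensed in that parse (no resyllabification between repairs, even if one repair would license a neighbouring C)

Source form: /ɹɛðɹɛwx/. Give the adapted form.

ɹɛðɛɹɛwɛxɛ

Syllabifying with onset maximization leaves /ð/, /w/, /x/ stranded (no codas are permitted; onsets are limited to one consonant).
Epenthesis after each stranded consonant: /ð/ → /ðɛ/, /w/ → /wɛ/, /x/ → /xɛ/.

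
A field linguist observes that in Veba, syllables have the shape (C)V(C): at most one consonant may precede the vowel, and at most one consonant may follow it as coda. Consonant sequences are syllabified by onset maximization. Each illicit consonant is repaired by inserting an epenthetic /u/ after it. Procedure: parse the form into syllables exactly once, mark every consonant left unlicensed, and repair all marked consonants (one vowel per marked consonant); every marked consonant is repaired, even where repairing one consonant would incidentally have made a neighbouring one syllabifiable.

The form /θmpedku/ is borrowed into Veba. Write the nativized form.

θumupedku

Syllabifying with onset maximization leaves /θ/, /m/ stranded (at most one coda consonant is licensed; onsets are limited to one consonant).
Each unlicensed consonant becomes the onset of a new syllable: /θ/ → /θu/, /m/ → /mu/.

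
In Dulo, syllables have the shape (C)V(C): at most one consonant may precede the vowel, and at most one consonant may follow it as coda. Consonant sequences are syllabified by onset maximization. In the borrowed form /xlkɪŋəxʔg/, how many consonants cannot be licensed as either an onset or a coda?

Under (C)V(C), the unsyllabifiable consonants are /x/, /l/, /ʔ/, /g/ (at most one coda consonant is licensed; onsets are limited to one consonant).

4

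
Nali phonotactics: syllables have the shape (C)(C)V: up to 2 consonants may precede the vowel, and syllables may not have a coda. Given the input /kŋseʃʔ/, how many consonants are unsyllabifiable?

3

Syllabifying with onset maximization leaves /k/, /ʃ/, /ʔ/ stranded (no codas are permitted; onsets may contain at most 2 consonants).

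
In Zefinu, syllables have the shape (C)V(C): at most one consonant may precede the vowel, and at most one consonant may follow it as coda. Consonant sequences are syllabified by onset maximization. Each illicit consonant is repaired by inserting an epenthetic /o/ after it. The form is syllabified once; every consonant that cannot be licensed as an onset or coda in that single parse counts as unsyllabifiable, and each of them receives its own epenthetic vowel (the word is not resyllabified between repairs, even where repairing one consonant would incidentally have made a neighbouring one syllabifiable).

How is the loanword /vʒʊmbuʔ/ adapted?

voʒʊmbuʔ

Syllabifying with onset maximization leaves /v/ stranded (at most one coda consonant is licensed; onsets are limited to one consonant).
Inserting the epenthetic vowel yields /v/ → /vo/.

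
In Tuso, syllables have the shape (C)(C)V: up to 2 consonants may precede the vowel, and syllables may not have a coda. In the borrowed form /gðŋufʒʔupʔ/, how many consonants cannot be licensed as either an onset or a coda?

The consonants /g/, /f/, /p/, /ʔ/ cannot be parsed into a legal (C)(C)V syllable (no codas are permitted; onsets may contain at most 2 consonants).

4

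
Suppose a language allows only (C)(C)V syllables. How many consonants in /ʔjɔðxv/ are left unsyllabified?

3

The consonants /ð/, /x/, /v/ cannot be parsed into a legal (C)(C)V syllable (no codas are permitted; onsets may contain at most 2 consonants).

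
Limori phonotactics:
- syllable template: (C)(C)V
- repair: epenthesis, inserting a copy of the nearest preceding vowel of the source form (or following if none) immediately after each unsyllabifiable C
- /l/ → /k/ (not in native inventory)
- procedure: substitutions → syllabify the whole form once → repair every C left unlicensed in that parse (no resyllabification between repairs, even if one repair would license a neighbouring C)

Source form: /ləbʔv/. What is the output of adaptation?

kəbəʔəvə

Substitution: /l/ → /k/, giving /kəbʔv/.
Syllabifying with onset maximization leaves /b/, /ʔ/, /v/ stranded (no codas are permitted; onsets may contain at most 2 consonants).
Inserting the epenthetic vowel yields /b/ → /bə/, /ʔ/ → /ʔə/, /v/ → /və/.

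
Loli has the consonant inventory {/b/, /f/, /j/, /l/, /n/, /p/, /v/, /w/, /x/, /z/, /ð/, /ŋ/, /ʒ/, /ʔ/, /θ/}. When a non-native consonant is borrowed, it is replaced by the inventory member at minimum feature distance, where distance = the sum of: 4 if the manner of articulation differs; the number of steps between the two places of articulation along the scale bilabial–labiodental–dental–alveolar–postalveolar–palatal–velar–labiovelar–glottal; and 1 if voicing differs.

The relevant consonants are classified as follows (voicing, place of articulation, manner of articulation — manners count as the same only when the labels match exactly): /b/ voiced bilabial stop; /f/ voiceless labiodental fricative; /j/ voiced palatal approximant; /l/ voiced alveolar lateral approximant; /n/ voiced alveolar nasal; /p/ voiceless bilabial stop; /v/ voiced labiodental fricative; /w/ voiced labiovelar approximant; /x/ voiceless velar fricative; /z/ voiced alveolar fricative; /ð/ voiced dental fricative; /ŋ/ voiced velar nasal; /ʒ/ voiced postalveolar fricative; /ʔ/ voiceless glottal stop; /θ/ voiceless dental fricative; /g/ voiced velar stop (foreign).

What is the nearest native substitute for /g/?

ʔ

/ʔ/ is closest: same manner (stop), place distance 2 (velar→glottal), voicing differs (+1); total 3. Next closest is /ŋ/ at distance 4.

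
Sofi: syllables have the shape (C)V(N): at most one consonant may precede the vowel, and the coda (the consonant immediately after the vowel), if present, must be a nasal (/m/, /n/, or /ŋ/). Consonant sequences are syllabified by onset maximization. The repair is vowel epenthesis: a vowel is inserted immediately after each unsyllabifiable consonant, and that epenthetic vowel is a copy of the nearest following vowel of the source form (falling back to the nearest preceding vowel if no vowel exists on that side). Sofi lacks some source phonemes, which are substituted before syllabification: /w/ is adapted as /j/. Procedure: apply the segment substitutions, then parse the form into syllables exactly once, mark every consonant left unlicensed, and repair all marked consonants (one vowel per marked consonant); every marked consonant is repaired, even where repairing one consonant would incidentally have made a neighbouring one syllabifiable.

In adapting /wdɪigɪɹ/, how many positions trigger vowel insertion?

After substitution the input is /jdɪigɪɹ/.
The unsyllabifiable consonants are /j/, /ɹ/; each receives one epenthetic vowel.

2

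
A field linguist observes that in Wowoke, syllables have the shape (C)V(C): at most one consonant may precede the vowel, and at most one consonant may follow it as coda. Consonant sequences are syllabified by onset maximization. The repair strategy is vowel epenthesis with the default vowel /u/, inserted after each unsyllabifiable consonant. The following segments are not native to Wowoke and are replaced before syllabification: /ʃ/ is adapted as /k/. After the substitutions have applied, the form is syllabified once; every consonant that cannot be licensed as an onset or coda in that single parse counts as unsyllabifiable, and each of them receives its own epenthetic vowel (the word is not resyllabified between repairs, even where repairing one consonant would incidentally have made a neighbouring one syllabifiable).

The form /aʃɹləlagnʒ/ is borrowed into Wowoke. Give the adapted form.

Substitution: /ʃ/ → /k/, giving /akɹləlagnʒ/.
Syllabifying with onset maximization leaves /ɹ/, /n/, /ʒ/ stranded (at most one coda consonant is licensed; onsets are limited to one consonant).
Inserting the epenthetic vowel yields /ɹ/ → /ɹu/, /n/ → /nu/, /ʒ/ → /ʒu/.

akɹuləlagnuʒu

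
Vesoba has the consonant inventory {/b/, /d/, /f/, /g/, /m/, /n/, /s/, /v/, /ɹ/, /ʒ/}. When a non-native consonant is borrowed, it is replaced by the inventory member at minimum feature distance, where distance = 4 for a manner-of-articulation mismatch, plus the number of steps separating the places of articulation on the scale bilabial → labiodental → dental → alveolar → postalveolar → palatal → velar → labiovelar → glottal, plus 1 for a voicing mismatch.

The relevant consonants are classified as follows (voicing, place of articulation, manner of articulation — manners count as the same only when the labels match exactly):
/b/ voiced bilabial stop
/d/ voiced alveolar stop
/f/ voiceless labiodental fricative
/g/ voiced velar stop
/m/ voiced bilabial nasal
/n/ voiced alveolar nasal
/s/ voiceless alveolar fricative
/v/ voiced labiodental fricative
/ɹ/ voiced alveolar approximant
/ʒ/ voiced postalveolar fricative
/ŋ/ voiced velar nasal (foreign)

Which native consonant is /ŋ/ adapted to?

n

/n/ is closest: same manner (nasal), place distance 3 (velar→alveolar), same voicing; total 3. Next closest is /g/ at distance 4.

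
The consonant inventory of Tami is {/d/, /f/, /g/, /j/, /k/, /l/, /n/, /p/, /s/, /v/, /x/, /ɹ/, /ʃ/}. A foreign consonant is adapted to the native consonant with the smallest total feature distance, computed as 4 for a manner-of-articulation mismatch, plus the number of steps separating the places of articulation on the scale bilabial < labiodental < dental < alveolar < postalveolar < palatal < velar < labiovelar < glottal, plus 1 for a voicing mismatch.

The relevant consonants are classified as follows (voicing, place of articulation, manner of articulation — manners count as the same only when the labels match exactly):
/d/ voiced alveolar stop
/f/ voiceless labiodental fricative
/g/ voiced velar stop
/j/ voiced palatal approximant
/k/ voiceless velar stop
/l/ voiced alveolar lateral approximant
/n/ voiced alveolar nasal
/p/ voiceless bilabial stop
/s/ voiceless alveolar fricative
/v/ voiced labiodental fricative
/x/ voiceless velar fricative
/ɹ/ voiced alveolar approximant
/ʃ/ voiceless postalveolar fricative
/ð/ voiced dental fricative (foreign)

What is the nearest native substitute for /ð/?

v

/v/ is closest: same manner (fricative), place distance 1 (dental→labiodental), same voicing; total 1. Next closest is /f/ at distance 2.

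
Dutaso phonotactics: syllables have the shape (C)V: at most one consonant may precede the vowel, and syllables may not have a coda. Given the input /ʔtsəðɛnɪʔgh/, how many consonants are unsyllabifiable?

The consonants /ʔ/, /t/, /ʔ/, /g/, /h/ cannot be parsed into a legal (C)V syllable (no codas are permitted; onsets are limited to one consonant).

5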